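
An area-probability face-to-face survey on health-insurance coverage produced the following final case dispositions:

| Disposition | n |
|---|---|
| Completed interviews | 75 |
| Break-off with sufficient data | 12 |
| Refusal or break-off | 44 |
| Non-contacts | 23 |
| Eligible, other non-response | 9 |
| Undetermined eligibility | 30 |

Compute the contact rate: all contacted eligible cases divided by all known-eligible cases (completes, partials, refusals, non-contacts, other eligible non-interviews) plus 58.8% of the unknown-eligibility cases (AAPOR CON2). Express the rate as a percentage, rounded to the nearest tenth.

77.5%

Num → 75 + 12 + 44 + 9 = 140
Known eligible → 75 + 12 + 44 + 23 + 9 = 163
Eligible share of unknowns → 0.5880 × 30 = 17.64
Denominator → 163 + 17.64 = 180.64
CON2 = 140 / 180.64 = 0.7750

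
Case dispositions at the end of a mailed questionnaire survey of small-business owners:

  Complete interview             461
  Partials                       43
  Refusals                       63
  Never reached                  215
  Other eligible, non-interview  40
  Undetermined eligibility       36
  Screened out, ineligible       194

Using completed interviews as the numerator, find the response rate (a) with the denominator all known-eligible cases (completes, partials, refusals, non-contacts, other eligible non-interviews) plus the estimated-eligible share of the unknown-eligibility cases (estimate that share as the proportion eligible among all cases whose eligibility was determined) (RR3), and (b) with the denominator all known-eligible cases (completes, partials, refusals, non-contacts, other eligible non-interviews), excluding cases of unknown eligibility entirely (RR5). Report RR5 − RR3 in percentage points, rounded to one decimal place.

1.9

Numerator → 461
Known eligible → 461 + 43 + 63 + 215 + 40 = 822
e = 822 / (822 + 194) = 822 / 1016 = 0.8091
e × U → 0.8091 × 36 = 29.13
Denominator → 822 + 29.13 = 851.13
RR3 = 461 / 851.13 = 0.5416
Denominator → 461 + 43 + 63 + 215 + 40 = 822
RR5 = 461 / 822 = 0.5608
Difference = 56.08 − 54.16 = 1.92 percentage points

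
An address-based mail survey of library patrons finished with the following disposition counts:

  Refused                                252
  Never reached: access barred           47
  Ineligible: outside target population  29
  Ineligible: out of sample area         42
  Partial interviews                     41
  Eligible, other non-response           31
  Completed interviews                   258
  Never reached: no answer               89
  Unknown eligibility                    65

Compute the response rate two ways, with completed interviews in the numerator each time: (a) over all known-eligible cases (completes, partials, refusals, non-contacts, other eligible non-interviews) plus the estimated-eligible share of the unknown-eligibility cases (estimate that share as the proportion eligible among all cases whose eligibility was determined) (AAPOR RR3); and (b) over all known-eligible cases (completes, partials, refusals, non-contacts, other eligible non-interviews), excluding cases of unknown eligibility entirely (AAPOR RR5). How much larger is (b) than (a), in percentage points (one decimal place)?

2.7

Non-contacts = 89 + 47 = 136
Out of scope = 29 + 42 = 71
Num = 258
Eligible (known) = 258 + 41 + 252 + 136 + 31 = 718
e = 718 / (718 + 71) = 718 / 789 = 0.9100
e × U = 0.9100 × 65 = 59.15
Base = 718 + 59.15 = 777.15
RR3 = 258 / 777.15 = 0.3320
Base = 258 + 41 + 252 + 136 + 31 = 718
RR5 = 258 / 718 = 0.3593
Difference = 35.93 − 33.20 = 2.73 percentage points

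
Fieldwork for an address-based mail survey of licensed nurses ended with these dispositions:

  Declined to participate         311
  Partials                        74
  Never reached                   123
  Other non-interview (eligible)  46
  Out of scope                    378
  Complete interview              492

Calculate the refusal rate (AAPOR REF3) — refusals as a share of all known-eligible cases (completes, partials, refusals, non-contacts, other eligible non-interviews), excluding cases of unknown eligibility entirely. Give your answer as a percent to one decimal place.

29.7%

Numerator = 311
Denominator = 492 + 74 + 311 + 123 + 46 = 1046
REF3 = 311 / 1046 = 0.2973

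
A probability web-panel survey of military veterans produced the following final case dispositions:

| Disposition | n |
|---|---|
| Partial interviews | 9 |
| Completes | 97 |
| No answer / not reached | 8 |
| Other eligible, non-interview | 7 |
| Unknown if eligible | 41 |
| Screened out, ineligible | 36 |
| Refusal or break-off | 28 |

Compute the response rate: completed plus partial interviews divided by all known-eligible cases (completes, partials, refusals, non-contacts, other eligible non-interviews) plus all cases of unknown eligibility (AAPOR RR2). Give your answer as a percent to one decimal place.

55.8%

Top: 97 + 9 = 106
Denom: 97 + 9 + 28 + 8 + 7 + 41 = 190
RR2 = 106 / 190 = 0.5579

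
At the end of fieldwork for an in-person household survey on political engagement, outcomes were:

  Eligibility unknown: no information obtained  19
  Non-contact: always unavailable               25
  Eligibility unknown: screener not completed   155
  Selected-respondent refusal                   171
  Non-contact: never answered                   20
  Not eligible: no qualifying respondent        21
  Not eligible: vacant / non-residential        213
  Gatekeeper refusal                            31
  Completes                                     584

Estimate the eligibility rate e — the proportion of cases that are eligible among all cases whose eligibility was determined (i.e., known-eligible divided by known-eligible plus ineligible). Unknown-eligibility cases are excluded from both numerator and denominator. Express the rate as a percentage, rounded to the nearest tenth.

Refused = 31 + 171 = 202
No answer / not reached = 20 + 25 = 45
Unknown if eligible = 155 + 19 = 174
Out of scope = 21 + 213 = 234
Determined eligible → 584 + 202 + 45 = 831
e = 831 / (831 + 234) = 831 / 1065 = 0.7803

78.0%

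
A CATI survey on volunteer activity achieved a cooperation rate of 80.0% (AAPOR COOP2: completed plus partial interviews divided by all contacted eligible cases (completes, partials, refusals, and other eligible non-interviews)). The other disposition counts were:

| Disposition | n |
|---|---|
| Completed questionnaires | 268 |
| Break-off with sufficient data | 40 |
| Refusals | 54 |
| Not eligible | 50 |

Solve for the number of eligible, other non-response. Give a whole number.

Num: 268 + 40 = 308
COOP2 = 308 / D = 0.800
D = 308 / 0.800 = 385.0
Other denominator terms total 362
eligible, other non-response = 385.0 − 362 ≈ 23

23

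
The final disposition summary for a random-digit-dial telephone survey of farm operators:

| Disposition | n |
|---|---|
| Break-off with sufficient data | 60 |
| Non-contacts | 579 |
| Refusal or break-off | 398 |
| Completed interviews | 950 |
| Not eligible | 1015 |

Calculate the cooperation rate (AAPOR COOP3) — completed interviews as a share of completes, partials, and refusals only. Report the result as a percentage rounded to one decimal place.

67.5%

Top: 950
Denom: 950 + 60 + 398 = 1408
COOP3 = 950 / 1408 = 0.6747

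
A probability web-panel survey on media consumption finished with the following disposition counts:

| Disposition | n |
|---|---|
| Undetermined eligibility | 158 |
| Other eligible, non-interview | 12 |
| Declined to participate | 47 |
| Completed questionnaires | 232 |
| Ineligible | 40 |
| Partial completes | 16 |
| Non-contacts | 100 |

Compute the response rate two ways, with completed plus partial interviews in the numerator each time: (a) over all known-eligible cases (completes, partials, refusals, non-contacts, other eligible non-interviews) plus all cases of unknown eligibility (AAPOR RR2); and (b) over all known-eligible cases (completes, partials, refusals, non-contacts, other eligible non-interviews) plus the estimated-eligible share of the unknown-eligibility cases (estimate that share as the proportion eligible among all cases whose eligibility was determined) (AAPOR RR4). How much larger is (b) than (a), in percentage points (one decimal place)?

Numerator → 232 + 16 = 248
Base → 232 + 16 + 47 + 100 + 12 + 158 = 565
RR2 = 248 / 565 = 0.4389
Determined eligible → 232 + 16 + 47 + 100 + 12 = 407
e = 407 / (407 + 40) = 407 / 447 = 0.9105
Estimated eligible among unknowns → 0.9105 × 158 = 143.86
Base → 407 + 143.86 = 550.86
RR4 = 248 / 550.86 = 0.4502
Difference = 45.02 − 43.89 = 1.13 percentage points

1.1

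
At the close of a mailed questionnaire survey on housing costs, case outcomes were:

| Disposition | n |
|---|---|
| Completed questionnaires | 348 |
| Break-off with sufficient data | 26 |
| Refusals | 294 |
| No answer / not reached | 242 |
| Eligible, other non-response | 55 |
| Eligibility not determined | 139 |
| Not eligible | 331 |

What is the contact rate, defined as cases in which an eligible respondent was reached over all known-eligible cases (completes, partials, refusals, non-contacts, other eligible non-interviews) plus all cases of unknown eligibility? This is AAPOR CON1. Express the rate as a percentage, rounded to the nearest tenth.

Top → 348 + 26 + 294 + 55 = 723
Denominator → 348 + 26 + 294 + 242 + 55 + 139 = 1104
CON1 = 723 / 1104 = 0.6549

65.5%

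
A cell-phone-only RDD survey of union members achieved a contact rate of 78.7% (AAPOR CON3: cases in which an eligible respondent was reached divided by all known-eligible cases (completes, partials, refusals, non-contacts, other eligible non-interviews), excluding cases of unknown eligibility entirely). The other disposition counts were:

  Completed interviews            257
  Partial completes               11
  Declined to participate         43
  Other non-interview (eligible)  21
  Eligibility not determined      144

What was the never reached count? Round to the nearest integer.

Numerator = 257 + 11 + 43 + 21 = 332
CON3 = 332 / D = 0.787
D = 332 / 0.787 = 421.9
Remaining denominator categories sum to 332
never reached = 421.9 − 332 ≈ 90

90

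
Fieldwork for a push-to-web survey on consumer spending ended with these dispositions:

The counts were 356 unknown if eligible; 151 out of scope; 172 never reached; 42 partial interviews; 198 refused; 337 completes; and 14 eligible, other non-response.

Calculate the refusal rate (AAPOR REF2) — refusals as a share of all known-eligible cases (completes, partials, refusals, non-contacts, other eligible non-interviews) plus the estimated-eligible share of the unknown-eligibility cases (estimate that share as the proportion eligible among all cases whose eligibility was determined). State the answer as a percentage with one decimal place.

Numerator = 198
Determined eligible = 337 + 42 + 198 + 172 + 14 = 763
e = 763 / (763 + 151) = 763 / 914 = 0.8348
Eligible share of unknowns = 0.8348 × 356 = 297.19
Denom = 763 + 297.19 = 1060.19
REF2 = 198 / 1060.19 = 0.1868

18.7%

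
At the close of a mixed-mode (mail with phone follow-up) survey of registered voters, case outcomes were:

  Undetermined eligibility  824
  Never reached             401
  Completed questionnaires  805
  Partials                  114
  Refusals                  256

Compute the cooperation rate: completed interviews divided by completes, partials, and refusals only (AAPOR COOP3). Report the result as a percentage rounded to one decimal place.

Top: 805
Denominator: 805 + 114 + 256 = 1175
COOP3 = 805 / 1175 = 0.6851

68.5%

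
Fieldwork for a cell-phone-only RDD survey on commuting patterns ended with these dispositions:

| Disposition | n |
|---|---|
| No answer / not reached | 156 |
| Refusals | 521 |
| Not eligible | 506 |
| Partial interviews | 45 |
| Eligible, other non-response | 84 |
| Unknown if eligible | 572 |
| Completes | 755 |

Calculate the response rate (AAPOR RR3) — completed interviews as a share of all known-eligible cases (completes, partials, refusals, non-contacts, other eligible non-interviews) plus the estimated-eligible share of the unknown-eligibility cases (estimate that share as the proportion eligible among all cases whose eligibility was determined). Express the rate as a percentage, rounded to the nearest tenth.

Numerator: 755
Known eligible: 755 + 45 + 521 + 156 + 84 = 1561
e = 1561 / (1561 + 506) = 1561 / 2067 = 0.7552
e × U: 0.7552 × 572 = 431.97
Base: 1561 + 431.97 = 1992.97
RR3 = 755 / 1992.97 = 0.3788

37.9%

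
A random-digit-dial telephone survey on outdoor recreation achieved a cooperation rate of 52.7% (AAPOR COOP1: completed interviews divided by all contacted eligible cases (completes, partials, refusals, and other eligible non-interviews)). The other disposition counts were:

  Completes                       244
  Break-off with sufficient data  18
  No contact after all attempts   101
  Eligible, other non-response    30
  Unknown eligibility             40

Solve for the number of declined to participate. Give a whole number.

COOP1 = 244 / D = 0.527
D = 244 / 0.527 = 463.0
Remaining denominator categories sum to 292
declined to participate = 463.0 − 292 ≈ 171

171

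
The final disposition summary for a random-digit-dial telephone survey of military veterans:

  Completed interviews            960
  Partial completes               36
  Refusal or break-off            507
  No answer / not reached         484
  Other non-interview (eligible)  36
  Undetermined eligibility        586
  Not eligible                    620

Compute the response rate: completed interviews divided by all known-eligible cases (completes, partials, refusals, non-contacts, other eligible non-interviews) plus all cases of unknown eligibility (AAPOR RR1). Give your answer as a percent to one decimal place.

Top → 960
Base → 960 + 36 + 507 + 484 + 36 + 586 = 2609
RR1 = 960 / 2609 = 0.3680

36.8%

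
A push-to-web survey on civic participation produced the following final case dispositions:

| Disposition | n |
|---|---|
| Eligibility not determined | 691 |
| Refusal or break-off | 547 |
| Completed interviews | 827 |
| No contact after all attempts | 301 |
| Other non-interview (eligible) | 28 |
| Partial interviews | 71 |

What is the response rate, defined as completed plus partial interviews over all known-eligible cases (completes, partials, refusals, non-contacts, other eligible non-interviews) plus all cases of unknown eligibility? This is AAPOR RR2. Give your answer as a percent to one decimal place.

36.4%

Numerator: 827 + 71 = 898
Denom: 827 + 71 + 547 + 301 + 28 + 691 = 2465
RR2 = 898 / 2465 = 0.3643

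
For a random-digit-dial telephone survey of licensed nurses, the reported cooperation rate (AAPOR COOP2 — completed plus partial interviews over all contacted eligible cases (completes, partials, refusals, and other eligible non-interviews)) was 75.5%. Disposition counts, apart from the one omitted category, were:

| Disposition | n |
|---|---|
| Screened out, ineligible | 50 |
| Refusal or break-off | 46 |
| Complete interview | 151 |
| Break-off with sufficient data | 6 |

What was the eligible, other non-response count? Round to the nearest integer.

Num → 151 + 6 = 157
COOP2 = 157 / D = 0.755
D = 157 / 0.755 = 207.9
Remaining denominator categories sum to 203
eligible, other non-response = 207.9 − 203 ≈ 5

5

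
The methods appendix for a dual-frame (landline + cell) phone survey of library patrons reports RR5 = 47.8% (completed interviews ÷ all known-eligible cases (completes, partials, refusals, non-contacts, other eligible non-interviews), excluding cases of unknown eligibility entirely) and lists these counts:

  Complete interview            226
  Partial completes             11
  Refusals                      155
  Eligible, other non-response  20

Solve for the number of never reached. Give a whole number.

RR5 = 226 / D = 0.478
D = 226 / 0.478 = 472.8
Remaining denominator categories sum to 412
never reached = 472.8 − 412 ≈ 61

61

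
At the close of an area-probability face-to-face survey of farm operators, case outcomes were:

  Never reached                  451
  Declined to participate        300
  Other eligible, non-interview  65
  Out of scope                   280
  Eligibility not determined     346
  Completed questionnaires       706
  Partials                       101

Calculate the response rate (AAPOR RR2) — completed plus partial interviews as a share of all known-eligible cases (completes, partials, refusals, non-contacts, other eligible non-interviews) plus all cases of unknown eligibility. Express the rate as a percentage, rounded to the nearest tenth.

41.0%

Num = 706 + 101 = 807
Denom = 706 + 101 + 300 + 451 + 65 + 346 = 1969
RR2 = 807 / 1969 = 0.4099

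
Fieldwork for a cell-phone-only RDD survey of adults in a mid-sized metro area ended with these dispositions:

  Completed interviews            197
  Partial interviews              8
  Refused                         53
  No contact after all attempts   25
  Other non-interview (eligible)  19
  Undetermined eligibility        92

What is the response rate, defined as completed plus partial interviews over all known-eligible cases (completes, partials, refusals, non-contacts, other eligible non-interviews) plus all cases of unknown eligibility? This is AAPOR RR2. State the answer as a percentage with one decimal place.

Top: 197 + 8 = 205
Base: 197 + 8 + 53 + 25 + 19 + 92 = 394
RR2 = 205 / 394 = 0.5203

52.0%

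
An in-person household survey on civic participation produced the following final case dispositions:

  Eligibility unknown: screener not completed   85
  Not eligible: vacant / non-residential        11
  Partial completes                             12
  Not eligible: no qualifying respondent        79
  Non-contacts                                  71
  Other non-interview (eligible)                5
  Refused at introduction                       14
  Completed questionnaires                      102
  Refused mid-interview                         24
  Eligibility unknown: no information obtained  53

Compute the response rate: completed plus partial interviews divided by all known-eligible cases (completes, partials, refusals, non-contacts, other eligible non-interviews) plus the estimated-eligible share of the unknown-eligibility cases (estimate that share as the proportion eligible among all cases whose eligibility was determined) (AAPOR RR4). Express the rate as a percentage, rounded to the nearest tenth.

Refusal or break-off = 14 + 24 = 38
Unknown eligibility = 85 + 53 = 138
Out of scope = 79 + 11 = 90
Top = 102 + 12 = 114
Determined eligible = 102 + 12 + 38 + 71 + 5 = 228
e = 228 / (228 + 90) = 228 / 318 = 0.7170
Estimated eligible among unknowns = 0.7170 × 138 = 98.95
Base = 228 + 98.95 = 326.95
RR4 = 114 / 326.95 = 0.3487

34.9%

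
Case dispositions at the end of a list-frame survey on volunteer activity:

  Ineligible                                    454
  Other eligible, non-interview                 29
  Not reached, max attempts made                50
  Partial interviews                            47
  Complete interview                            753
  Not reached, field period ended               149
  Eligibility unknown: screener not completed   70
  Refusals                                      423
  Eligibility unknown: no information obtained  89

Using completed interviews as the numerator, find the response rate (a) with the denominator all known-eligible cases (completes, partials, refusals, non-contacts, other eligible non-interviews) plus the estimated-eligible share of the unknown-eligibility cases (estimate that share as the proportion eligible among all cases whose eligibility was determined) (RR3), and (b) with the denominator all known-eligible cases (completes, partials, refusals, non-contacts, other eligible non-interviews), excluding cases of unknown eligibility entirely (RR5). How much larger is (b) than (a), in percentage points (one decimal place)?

4.0

Never reached = 149 + 50 = 199
Undetermined eligibility = 70 + 89 = 159
Num: 753
Eligible (known): 753 + 47 + 423 + 199 + 29 = 1451
e = 1451 / (1451 + 454) = 1451 / 1905 = 0.7617
Eligible share of unknowns: 0.7617 × 159 = 121.11
Base: 1451 + 121.11 = 1572.11
RR3 = 753 / 1572.11 = 0.4790
Base: 753 + 47 + 423 + 199 + 29 = 1451
RR5 = 753 / 1451 = 0.5190
Difference = 51.90 − 47.90 = 4.00 percentage points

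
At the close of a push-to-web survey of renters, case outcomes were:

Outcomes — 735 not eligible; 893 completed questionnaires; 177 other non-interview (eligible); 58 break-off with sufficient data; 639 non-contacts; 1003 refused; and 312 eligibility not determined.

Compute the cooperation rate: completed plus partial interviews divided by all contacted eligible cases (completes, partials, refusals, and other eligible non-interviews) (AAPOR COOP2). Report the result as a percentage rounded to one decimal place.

44.6%

Top = 893 + 58 = 951
Denominator = 893 + 58 + 1003 + 177 = 2131
COOP2 = 951 / 2131 = 0.4463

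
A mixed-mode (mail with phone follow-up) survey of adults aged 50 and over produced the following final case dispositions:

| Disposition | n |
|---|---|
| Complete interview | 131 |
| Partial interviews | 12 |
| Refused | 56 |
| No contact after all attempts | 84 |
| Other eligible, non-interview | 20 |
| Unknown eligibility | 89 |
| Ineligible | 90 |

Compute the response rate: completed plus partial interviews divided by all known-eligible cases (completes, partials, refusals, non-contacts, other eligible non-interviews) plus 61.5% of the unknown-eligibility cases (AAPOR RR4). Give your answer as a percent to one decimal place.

40.0%

Top = 131 + 12 = 143
Known eligible = 131 + 12 + 56 + 84 + 20 = 303
e × U = 0.6150 × 89 = 54.73
Denom = 303 + 54.73 = 357.73
RR4 = 143 / 357.73 = 0.3997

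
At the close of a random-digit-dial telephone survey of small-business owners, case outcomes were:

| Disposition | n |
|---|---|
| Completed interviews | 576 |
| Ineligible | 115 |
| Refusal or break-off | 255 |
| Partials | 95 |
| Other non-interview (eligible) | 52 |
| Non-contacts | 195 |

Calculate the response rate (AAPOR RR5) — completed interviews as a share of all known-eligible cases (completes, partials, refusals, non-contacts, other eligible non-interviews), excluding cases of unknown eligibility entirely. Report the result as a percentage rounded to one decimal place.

49.1%

Numerator: 576
Base: 576 + 95 + 255 + 195 + 52 = 1173
RR5 = 576 / 1173 = 0.4910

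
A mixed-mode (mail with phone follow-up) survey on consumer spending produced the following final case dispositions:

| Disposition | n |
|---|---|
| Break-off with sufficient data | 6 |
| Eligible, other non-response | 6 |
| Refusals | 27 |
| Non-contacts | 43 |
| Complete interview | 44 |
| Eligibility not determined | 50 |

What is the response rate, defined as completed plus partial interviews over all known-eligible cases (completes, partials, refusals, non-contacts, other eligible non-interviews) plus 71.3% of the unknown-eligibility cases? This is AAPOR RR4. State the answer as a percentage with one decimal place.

Numerator → 44 + 6 = 50
Known eligible → 44 + 6 + 27 + 43 + 6 = 126
Estimated eligible among unknowns → 0.7130 × 50 = 35.65
Denom → 126 + 35.65 = 161.65
RR4 = 50 / 161.65 = 0.3093

30.9%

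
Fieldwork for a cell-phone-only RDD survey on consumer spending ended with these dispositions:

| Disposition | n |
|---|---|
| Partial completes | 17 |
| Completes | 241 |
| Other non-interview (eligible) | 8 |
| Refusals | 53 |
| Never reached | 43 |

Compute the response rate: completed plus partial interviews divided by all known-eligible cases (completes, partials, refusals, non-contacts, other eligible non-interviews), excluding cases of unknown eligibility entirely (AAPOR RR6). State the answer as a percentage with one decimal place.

71.3%

Numerator → 241 + 17 = 258
Denom → 241 + 17 + 53 + 43 + 8 = 362
RR6 = 258 / 362 = 0.7127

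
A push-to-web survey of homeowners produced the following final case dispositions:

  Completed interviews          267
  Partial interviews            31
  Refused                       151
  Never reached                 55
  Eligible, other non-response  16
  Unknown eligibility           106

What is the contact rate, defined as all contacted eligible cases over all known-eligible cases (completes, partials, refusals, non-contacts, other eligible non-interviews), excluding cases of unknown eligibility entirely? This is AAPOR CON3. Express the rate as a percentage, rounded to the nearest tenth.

Num = 267 + 31 + 151 + 16 = 465
Denominator = 267 + 31 + 151 + 55 + 16 = 520
CON3 = 465 / 520 = 0.8942

89.4%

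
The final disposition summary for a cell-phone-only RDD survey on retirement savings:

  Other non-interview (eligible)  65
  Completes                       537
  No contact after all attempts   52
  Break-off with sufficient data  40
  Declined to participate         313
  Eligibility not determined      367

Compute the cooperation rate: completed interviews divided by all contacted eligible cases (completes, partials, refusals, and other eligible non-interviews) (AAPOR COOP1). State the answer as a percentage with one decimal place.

Num → 537
Base → 537 + 40 + 313 + 65 = 955
COOP1 = 537 / 955 = 0.5623

56.2%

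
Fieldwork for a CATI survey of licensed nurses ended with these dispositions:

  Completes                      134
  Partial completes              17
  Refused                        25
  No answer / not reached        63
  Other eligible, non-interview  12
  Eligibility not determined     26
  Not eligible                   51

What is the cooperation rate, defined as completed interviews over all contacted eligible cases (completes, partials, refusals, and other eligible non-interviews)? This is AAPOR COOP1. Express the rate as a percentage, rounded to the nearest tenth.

Num = 134
Denom = 134 + 17 + 25 + 12 = 188
COOP1 = 134 / 188 = 0.7128

71.3%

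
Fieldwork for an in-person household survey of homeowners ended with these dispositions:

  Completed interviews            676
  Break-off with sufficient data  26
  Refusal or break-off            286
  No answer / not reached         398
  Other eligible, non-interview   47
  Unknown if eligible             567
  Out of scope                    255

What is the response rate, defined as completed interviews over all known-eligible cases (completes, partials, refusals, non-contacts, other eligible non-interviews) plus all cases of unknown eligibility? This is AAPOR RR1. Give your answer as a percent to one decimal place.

33.8%

Num = 676
Base = 676 + 26 + 286 + 398 + 47 + 567 = 2000
RR1 = 676 / 2000 = 0.3380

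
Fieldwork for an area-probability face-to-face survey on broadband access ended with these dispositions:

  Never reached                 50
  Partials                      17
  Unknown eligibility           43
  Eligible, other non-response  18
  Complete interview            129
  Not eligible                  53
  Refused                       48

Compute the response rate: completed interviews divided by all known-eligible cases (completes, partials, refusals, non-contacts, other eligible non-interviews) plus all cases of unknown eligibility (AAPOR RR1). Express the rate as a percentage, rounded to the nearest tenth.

Numerator = 129
Denominator = 129 + 17 + 48 + 50 + 18 + 43 = 305
RR1 = 129 / 305 = 0.4230

42.3%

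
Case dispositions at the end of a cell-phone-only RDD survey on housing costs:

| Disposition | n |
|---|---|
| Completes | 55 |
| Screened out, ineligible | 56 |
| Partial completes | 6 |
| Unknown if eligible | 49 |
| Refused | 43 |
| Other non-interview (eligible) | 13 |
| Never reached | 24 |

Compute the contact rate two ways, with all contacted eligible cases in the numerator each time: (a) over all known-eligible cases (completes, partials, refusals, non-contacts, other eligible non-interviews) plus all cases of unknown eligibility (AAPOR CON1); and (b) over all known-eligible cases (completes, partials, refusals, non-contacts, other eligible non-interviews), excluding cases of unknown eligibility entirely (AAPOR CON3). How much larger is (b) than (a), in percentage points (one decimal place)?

Num = 55 + 6 + 43 + 13 = 117
Denom = 55 + 6 + 43 + 24 + 13 + 49 = 190
CON1 = 117 / 190 = 0.6158
Denom = 55 + 6 + 43 + 24 + 13 = 141
CON3 = 117 / 141 = 0.8298
Difference = 82.98 − 61.58 = 21.40 percentage points

21.4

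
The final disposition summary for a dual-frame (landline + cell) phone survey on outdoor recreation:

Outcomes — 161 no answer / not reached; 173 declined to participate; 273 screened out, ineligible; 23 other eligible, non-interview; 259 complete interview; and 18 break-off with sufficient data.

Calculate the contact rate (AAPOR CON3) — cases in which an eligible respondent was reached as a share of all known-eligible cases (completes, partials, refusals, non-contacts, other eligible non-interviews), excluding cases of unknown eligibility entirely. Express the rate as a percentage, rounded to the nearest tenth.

74.6%

Top = 259 + 18 + 173 + 23 = 473
Denom = 259 + 18 + 173 + 161 + 23 = 634
CON3 = 473 / 634 = 0.7461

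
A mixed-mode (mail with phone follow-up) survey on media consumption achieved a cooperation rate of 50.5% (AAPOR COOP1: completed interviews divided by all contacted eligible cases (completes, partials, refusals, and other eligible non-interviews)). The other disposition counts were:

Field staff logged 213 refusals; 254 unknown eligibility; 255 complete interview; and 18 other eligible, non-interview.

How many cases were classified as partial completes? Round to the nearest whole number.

COOP1 = 255 / D = 0.505
D = 255 / 0.505 = 505.0
Remaining denominator categories sum to 486
partial completes = 505.0 − 486 ≈ 19

19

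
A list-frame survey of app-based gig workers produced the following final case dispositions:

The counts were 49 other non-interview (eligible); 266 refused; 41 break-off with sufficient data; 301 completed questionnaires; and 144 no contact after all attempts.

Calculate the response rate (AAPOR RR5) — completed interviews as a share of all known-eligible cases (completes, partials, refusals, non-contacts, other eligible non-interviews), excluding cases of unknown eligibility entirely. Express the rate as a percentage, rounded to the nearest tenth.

37.6%

Num → 301
Denom → 301 + 41 + 266 + 144 + 49 = 801
RR5 = 301 / 801 = 0.3758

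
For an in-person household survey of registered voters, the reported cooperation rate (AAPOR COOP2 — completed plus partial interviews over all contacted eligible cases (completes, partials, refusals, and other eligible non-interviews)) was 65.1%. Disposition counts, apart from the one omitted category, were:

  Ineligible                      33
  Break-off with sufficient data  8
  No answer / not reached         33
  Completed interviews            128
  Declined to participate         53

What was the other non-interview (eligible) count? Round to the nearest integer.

Numerator = 128 + 8 = 136
COOP2 = 136 / D = 0.651
D = 136 / 0.651 = 208.9
Remaining denominator categories sum to 189
other non-interview (eligible) = 208.9 − 189 ≈ 20

20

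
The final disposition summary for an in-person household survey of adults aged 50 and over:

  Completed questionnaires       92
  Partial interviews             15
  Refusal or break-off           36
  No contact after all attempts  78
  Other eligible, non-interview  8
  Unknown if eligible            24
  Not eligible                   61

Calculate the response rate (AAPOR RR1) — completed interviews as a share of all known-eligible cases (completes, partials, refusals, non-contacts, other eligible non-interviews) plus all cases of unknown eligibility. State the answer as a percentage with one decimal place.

36.4%

Numerator: 92
Denominator: 92 + 15 + 36 + 78 + 8 + 24 = 253
RR1 = 92 / 253 = 0.3636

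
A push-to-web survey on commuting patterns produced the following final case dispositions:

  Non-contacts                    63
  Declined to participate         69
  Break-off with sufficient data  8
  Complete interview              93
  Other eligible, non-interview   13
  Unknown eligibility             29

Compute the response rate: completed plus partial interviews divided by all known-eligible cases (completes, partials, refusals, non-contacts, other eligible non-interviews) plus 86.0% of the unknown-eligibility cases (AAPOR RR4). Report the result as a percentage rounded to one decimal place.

Numerator → 93 + 8 = 101
Eligible (known) → 93 + 8 + 69 + 63 + 13 = 246
Estimated eligible among unknowns → 0.8600 × 29 = 24.94
Denominator → 246 + 24.94 = 270.94
RR4 = 101 / 270.94 = 0.3728

37.3%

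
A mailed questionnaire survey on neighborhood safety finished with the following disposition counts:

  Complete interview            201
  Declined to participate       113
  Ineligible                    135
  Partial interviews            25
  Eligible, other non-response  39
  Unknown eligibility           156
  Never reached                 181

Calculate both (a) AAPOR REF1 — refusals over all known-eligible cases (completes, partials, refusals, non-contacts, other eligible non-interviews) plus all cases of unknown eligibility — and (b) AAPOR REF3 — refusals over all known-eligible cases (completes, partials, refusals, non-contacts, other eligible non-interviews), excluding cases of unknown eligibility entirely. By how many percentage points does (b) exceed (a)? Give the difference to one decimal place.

4.4

Numerator = 113
Base = 201 + 25 + 113 + 181 + 39 + 156 = 715
REF1 = 113 / 715 = 0.1580
Base = 201 + 25 + 113 + 181 + 39 = 559
REF3 = 113 / 559 = 0.2021
Difference = 20.21 − 15.80 = 4.41 percentage points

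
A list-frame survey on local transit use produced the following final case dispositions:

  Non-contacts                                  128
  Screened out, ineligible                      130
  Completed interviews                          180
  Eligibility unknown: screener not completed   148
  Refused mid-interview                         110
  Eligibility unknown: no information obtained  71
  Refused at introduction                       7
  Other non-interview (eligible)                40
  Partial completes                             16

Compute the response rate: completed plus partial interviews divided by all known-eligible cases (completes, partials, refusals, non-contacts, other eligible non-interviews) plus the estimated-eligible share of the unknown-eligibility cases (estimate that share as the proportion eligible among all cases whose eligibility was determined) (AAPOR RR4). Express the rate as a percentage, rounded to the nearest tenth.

Refusal or break-off = 7 + 110 = 117
Undetermined eligibility = 148 + 71 = 219
Num → 180 + 16 = 196
Eligible (known) → 180 + 16 + 117 + 128 + 40 = 481
e = 481 / (481 + 130) = 481 / 611 = 0.7872
e × U → 0.7872 × 219 = 172.40
Denom → 481 + 172.40 = 653.40
RR4 = 196 / 653.40 = 0.3000

30.0%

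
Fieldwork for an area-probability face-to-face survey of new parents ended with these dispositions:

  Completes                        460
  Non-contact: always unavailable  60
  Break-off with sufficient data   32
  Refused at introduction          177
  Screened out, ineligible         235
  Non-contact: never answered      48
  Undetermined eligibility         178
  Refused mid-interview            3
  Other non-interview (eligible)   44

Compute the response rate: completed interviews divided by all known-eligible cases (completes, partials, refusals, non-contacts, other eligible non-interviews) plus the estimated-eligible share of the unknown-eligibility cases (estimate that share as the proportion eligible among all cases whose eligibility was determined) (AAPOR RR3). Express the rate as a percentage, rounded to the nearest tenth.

Refusals = 177 + 3 = 180
No answer / not reached = 48 + 60 = 108
Numerator = 460
Known eligible = 460 + 32 + 180 + 108 + 44 = 824
e = 824 / (824 + 235) = 824 / 1059 = 0.7781
e × U = 0.7781 × 178 = 138.50
Base = 824 + 138.50 = 962.50
RR3 = 460 / 962.50 = 0.4779

47.8%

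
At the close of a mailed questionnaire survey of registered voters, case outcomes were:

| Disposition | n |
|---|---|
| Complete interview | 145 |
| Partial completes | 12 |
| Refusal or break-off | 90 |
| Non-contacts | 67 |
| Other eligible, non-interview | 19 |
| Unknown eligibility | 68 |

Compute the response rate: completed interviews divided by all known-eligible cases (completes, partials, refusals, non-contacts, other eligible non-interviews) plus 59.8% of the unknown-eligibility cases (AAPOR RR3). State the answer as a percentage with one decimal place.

38.8%

Numerator: 145
Determined eligible: 145 + 12 + 90 + 67 + 19 = 333
Estimated eligible among unknowns: 0.5980 × 68 = 40.66
Denom: 333 + 40.66 = 373.66
RR3 = 145 / 373.66 = 0.3881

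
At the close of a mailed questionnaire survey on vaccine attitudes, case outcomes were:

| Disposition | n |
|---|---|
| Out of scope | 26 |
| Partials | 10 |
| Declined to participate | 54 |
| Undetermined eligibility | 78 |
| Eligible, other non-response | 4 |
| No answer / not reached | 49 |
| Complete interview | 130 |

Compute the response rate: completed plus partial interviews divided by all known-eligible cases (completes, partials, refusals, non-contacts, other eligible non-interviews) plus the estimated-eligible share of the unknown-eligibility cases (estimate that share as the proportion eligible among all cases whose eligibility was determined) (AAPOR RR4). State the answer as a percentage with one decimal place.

44.1%

Num = 130 + 10 = 140
Known eligible = 130 + 10 + 54 + 49 + 4 = 247
e = 247 / (247 + 26) = 247 / 273 = 0.9048
Eligible share of unknowns = 0.9048 × 78 = 70.57
Denominator = 247 + 70.57 = 317.57
RR4 = 140 / 317.57 = 0.4408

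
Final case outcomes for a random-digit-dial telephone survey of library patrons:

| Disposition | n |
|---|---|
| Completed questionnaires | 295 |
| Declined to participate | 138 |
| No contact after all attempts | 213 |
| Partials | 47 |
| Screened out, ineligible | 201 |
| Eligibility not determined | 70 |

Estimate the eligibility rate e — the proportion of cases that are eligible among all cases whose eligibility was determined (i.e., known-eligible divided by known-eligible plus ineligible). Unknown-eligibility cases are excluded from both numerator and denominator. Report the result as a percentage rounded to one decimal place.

Eligible (known): 295 + 47 + 138 + 213 = 693
e = 693 / (693 + 201) = 693 / 894 = 0.7752

77.5%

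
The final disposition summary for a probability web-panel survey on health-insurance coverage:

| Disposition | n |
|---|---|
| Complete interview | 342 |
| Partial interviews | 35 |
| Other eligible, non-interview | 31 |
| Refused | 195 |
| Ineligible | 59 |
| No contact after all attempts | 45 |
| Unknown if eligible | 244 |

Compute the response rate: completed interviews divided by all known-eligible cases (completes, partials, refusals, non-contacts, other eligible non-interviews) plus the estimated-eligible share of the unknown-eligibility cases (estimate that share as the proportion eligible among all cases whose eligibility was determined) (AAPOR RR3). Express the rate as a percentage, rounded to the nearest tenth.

39.2%

Num: 342
Determined eligible: 342 + 35 + 195 + 45 + 31 = 648
e = 648 / (648 + 59) = 648 / 707 = 0.9165
Estimated eligible among unknowns: 0.9165 × 244 = 223.63
Denominator: 648 + 223.63 = 871.63
RR3 = 342 / 871.63 = 0.3924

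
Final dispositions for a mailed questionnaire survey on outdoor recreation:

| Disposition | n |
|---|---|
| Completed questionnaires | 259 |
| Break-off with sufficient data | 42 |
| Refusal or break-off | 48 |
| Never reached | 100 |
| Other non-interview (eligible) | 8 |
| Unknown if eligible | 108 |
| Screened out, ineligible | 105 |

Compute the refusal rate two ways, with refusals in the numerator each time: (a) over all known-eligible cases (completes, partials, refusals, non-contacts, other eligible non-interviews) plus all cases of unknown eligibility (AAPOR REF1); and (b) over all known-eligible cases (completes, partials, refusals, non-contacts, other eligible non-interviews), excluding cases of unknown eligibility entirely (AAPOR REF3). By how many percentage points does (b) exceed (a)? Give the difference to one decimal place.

2.0

Top → 48
Denominator → 259 + 42 + 48 + 100 + 8 + 108 = 565
REF1 = 48 / 565 = 0.0850
Denominator → 259 + 42 + 48 + 100 + 8 = 457
REF3 = 48 / 457 = 0.1050
Difference = 10.50 − 8.50 = 2.00 percentage points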